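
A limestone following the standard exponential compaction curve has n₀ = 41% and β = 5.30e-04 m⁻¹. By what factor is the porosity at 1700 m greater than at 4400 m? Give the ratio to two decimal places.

4.18

Working in km (1 km = 1000 m; β in km⁻¹ = β in m⁻¹ × 1000):
n(Z₁)/n(Z₂) = e^(−β·Z₁)/e^(−β·Z₂) = e^{β(Z₂−Z₁)}
= exp(0.53 × 2.7) = exp(1.431) = 4.1829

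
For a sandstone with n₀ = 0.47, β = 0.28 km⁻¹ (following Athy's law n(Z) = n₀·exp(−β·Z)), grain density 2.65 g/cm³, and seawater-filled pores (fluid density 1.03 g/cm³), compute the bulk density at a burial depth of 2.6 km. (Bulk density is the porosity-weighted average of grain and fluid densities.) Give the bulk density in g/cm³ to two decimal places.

2.28 g/cm³

Porosity at depth: n = 0.47·exp(−0.28×2.6) = 0.47×0.4829 = 0.2270
Bulk density: ρ_b = (1−n)ρ_g + n·ρ_f = 0.7730×2.65 + 0.2270×1.03
       = 2.049 + 0.234 = 2.282 g/cm³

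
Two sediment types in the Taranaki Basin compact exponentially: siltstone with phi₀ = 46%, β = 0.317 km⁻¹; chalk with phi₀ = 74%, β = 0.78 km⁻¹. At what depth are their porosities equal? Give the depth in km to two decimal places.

1.03 km

Set phi₀ₐ e^(−βₐd) = phi₀ᵦ e^(−βᵦd) ⇒ ln(phi₀ₐ/phi₀ᵦ) = (βₐ − βᵦ)·d
d = ln(0.46/0.74) / (0.317 − 0.78) = -0.4754 / -0.463 = 1.027 km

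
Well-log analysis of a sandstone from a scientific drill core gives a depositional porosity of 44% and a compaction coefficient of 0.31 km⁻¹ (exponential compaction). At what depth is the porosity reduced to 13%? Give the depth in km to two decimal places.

Invert Athy's law: Z = ln(n₀/n) / c
Z = ln(0.44/0.13) / 0.31 = ln(3.385) / 0.31 = 1.2192 / 0.31 = 3.933 km

3.93 km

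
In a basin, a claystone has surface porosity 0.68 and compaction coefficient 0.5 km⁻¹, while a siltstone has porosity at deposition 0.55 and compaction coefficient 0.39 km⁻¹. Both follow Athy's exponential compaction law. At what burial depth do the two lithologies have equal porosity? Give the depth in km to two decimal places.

1.93 km

Set phi₀ₐ e^(−kₐd) = phi₀ᵦ e^(−kᵦd) ⇒ ln(phi₀ₐ/phi₀ᵦ) = (kₐ − kᵦ)·d
d = ln(0.68/0.55) / (0.5 − 0.39) = 0.2122 / 0.11 = 1.929 km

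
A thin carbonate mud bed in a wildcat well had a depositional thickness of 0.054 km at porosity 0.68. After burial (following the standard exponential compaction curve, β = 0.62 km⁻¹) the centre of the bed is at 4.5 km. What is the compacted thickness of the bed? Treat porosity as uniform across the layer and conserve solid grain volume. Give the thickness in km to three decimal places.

Porosity at 4.5 km: n = 0.68·exp(−0.62×4.5) = 0.0418
Solid-volume conservation: h(1−n) = h₀(1−n₀) ⇒ h = h₀·(1−n₀)/(1−n)
h = 0.054 × (1 − 0.68)/(1 − 0.0418) = 0.054 × 0.3339 = 0.0180 km

0.018 km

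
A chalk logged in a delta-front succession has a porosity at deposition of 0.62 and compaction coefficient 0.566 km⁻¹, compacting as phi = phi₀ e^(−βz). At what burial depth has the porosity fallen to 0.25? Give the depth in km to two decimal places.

1.60 km

Invert Athy's law: z = ln(phi₀/phi) / β
z = ln(0.62/0.25) / 0.566 = ln(2.48) / 0.566 = 0.9083 / 0.566 = 1.605 km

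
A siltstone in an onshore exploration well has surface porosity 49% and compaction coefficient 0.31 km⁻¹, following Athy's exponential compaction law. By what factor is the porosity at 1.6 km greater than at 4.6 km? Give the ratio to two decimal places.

phi(d₁)/phi(d₂) = e^(−c·d₁)/e^(−c·d₂) = e^{c(d₂−d₁)}
= exp(0.31 × 3) = exp(0.93) = 2.5345

2.53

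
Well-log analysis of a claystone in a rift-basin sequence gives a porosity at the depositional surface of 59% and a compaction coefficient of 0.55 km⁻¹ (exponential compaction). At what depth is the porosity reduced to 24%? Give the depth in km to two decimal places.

1.64 km

Invert Athy's law: z = ln(n₀/n) / c
z = ln(0.59/0.24) / 0.55 = ln(2.458) / 0.55 = 0.8995 / 0.55 = 1.635 km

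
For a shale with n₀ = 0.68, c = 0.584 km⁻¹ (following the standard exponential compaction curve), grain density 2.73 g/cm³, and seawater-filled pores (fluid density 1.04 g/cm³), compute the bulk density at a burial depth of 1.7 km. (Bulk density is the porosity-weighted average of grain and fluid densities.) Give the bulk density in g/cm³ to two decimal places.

Porosity at depth: n = 0.68·exp(−0.584×1.7) = 0.68×0.3705 = 0.2520
Bulk density: ρ_b = (1−n)ρ_g + n·ρ_f = 0.7480×2.73 + 0.2520×1.04
       = 2.042 + 0.262 = 2.304 g/cm³

2.30 g/cm³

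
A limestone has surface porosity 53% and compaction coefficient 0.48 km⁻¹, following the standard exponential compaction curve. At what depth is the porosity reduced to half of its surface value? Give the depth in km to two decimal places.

1.44 km

φ/φ₀ = 1/2 ⇒ exp(−c·d) = 1/2 ⇒ d = ln(2) / c
d = 0.6931 / 0.48 = 1.444 km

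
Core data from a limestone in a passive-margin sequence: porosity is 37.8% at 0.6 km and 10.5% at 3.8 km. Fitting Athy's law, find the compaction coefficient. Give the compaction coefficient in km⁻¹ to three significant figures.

0.400 km⁻¹

Athy: phi(z) = phi₀ e^(−kz) ⇒ phi₁/phi₂ = e^{k(z₂−z₁)} ⇒ k = ln(phi₁/phi₂)/(z₂−z₁)
k = ln(0.378/0.105) / (3.8 − 0.6) = ln(3.6) / 3.2 = 1.2809 / 3.2 = 0.4003 km⁻¹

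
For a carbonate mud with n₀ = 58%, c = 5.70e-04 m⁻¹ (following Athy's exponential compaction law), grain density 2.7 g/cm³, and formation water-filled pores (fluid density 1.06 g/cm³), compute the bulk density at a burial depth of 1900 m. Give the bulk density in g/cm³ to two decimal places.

2.38 g/cm³

Working in km (1 km = 1000 m; c in km⁻¹ = c in m⁻¹ × 1000):
Porosity at depth: n = 0.58·exp(−0.57×1.9) = 0.58×0.3386 = 0.1964
Bulk density: ρ_b = (1−n)ρ_g + n·ρ_f = 0.8036×2.7 + 0.1964×1.06
       = 2.170 + 0.208 = 2.378 g/cm³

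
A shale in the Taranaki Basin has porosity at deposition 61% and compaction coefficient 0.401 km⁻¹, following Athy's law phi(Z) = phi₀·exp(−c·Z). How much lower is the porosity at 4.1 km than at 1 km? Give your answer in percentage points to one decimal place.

phi(1) = 0.61·e^(−0.401×1) = 0.4085
phi(4.1) = 0.61·e^(−0.401×4.1) = 0.1178
Δphi = 0.4085 − 0.1178 = 0.2906

29.1 percentage points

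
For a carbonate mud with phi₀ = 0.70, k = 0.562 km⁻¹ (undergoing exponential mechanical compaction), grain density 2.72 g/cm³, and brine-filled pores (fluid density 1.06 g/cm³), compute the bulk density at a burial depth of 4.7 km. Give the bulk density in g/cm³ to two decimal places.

Porosity at depth: phi = 0.7·exp(−0.562×4.7) = 0.7×0.0713 = 0.0499
Bulk density: ρ_b = (1−phi)ρ_g + phi·ρ_f = 0.9501×2.72 + 0.0499×1.06
       = 2.584 + 0.053 = 2.637 g/cm³

2.64 g/cm³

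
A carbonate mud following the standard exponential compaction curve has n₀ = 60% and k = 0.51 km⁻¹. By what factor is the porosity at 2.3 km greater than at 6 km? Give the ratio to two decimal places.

n(d₁)/n(d₂) = e^(−k·d₁)/e^(−k·d₂) = e^{k(d₂−d₁)}
= exp(0.51 × 3.7) = exp(1.887) = 6.5995

6.60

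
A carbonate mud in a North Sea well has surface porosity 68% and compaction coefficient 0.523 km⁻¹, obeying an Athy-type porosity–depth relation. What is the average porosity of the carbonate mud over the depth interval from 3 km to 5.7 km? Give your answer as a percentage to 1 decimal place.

7.6%

⟨phi⟩ = (1/(Z₂−Z₁)) ∫ phi₀ e^(−cZ) dZ = phi₀·(e^(−c·Z₁) − e^(−c·Z₂)) / (c·(Z₂−Z₁))
e^(−0.523×3) = 0.2083; e^(−0.523×5.7) = 0.0507
⟨phi⟩ = 0.68 × (0.2083 − 0.0507) / (0.523 × 2.7) = 0.68 × 0.1115 = 0.0759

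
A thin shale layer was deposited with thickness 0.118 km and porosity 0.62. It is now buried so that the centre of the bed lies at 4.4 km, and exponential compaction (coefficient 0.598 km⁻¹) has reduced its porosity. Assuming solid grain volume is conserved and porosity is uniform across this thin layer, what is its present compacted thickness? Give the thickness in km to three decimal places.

Porosity at 4.4 km: phi = 0.62·exp(−0.598×4.4) = 0.0446
Solid-volume conservation: h(1−phi) = h₀(1−phi₀) ⇒ h = h₀·(1−phi₀)/(1−phi)
h = 0.118 × (1 − 0.62)/(1 − 0.0446) = 0.118 × 0.3978 = 0.0469 km

0.047 km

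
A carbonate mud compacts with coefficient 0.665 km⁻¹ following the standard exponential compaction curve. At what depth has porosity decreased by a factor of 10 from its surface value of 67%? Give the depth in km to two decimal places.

φ/φ₀ = 1/10 ⇒ exp(−c·Z) = 1/10 ⇒ Z = ln(10) / c
Z = 2.3026 / 0.665 = 3.463 km

3.46 km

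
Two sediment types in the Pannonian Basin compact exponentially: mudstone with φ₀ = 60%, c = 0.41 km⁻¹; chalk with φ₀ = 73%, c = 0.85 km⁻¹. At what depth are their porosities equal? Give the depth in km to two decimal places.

Set φ₀ₐ e^(−cₐZ) = φ₀ᵦ e^(−cᵦZ) ⇒ ln(φ₀ₐ/φ₀ᵦ) = (cₐ − cᵦ)·Z
Z = ln(0.6/0.73) / (0.41 − 0.85) = -0.1961 / -0.44 = 0.446 km

0.45 km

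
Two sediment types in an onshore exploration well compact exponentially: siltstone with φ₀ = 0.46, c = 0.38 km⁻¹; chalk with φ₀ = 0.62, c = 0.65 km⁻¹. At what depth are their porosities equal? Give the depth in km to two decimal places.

1.11 km

Set φ₀ₐ e^(−cₐd) = φ₀ᵦ e^(−cᵦd) ⇒ ln(φ₀ₐ/φ₀ᵦ) = (cₐ − cᵦ)·d
d = ln(0.46/0.62) / (0.38 − 0.65) = -0.2985 / -0.27 = 1.106 km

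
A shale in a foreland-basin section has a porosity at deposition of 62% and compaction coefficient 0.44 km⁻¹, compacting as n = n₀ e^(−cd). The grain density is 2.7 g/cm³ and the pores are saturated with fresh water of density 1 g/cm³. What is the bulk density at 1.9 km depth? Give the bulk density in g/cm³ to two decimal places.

Porosity at depth: n = 0.62·exp(−0.44×1.9) = 0.62×0.4334 = 0.2687
Bulk density: ρ_b = (1−n)ρ_g + n·ρ_f = 0.7313×2.7 + 0.2687×1
       = 1.974 + 0.269 = 2.243 g/cm³

2.24 g/cm³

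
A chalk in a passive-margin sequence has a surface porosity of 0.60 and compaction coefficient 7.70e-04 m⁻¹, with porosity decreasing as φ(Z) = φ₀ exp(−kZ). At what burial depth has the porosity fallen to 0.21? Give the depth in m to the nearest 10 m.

Working in km (1 km = 1000 m; k in km⁻¹ = k in m⁻¹ × 1000):
Invert Athy's law: Z = ln(φ₀/φ) / k
Z = ln(0.6/0.21) / 0.77 = ln(2.857) / 0.77 = 1.0498 / 0.77 = 1.363 km

1360 m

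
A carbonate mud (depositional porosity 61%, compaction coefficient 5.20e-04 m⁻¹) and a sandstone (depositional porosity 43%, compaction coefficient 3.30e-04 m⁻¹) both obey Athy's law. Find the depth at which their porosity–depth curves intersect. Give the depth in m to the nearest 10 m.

Working in km (1 km = 1000 m; c in km⁻¹ = c in m⁻¹ × 1000):
Set φ₀ₐ e^(−cₐZ) = φ₀ᵦ e^(−cᵦZ) ⇒ ln(φ₀ₐ/φ₀ᵦ) = (cₐ − cᵦ)·Z
Z = ln(0.61/0.43) / (0.52 − 0.33) = 0.3497 / 0.19 = 1.840 km

1840 m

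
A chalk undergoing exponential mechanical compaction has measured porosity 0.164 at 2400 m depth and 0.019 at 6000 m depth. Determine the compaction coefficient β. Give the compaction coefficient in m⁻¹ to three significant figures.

Working in km (1 km = 1000 m; β in km⁻¹ = β in m⁻¹ × 1000):
Athy: φ(z) = φ₀ e^(−βz) ⇒ φ₁/φ₂ = e^{β(z₂−z₁)} ⇒ β = ln(φ₁/φ₂)/(z₂−z₁)
β = ln(0.164/0.019) / (6 − 2.4) = ln(8.632) / 3.6 = 2.1554 / 3.6 = 0.5987 km⁻¹

0.000599 m⁻¹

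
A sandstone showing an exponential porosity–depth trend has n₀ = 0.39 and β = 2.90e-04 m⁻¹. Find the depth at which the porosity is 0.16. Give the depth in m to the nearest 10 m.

Working in km (1 km = 1000 m; β in km⁻¹ = β in m⁻¹ × 1000):
Invert Athy's law: z = ln(n₀/n) / β
z = ln(0.39/0.16) / 0.29 = ln(2.438) / 0.29 = 0.8910 / 0.29 = 3.072 km

3070 m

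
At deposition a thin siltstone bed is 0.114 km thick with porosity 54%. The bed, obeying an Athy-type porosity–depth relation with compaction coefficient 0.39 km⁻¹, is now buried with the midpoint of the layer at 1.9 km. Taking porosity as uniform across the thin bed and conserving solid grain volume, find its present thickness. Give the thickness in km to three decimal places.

Porosity at 1.9 km: n = 0.54·exp(−0.39×1.9) = 0.2574
Solid-volume conservation: h(1−n) = h₀(1−n₀) ⇒ h = h₀·(1−n₀)/(1−n)
h = 0.114 × (1 − 0.54)/(1 − 0.2574) = 0.114 × 0.6194 = 0.0706 km

0.071 km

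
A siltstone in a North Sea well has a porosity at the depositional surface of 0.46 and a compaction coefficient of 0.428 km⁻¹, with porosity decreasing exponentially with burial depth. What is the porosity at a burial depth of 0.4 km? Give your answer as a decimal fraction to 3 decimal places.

φ = φ₀·exp(−β·Z) = 0.46 × exp(−0.428 × 0.4) = 0.46 × exp(−0.1712)
  = 0.46 × 0.8427 = 0.3876

0.388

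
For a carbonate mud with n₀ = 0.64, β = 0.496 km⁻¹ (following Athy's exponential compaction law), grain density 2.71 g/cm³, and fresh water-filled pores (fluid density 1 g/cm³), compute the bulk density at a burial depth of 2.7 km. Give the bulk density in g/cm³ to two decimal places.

2.42 g/cm³

Porosity at depth: n = 0.64·exp(−0.496×2.7) = 0.64×0.2621 = 0.1677
Bulk density: ρ_b = (1−n)ρ_g + n·ρ_f = 0.8323×2.71 + 0.1677×1
       = 2.255 + 0.168 = 2.423 g/cm³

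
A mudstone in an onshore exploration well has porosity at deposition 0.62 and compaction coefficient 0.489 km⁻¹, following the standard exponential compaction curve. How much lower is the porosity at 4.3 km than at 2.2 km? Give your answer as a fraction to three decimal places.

0.136

phi(2.2) = 0.62·e^(−0.489×2.2) = 0.2114
phi(4.3) = 0.62·e^(−0.489×4.3) = 0.0757
Δphi = 0.2114 − 0.0757 = 0.1357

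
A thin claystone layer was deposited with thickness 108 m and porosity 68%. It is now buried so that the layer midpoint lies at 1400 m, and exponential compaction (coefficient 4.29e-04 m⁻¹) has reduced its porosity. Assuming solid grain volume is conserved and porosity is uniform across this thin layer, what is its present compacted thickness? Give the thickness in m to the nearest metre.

Working in km (1 km = 1000 m; k in km⁻¹ = k in m⁻¹ × 1000):
Porosity at 1.4 km: n = 0.68·exp(−0.429×1.4) = 0.3730
Solid-volume conservation: h(1−n) = h₀(1−n₀) ⇒ h = h₀·(1−n₀)/(1−n)
h = 0.108 × (1 − 0.68)/(1 − 0.3730) = 0.108 × 0.5103 = 0.0551 km

55 m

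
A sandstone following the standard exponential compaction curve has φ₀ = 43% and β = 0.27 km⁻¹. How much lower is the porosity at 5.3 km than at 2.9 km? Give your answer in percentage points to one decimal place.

φ(2.9) = 0.43·e^(−0.27×2.9) = 0.1965
φ(5.3) = 0.43·e^(−0.27×5.3) = 0.1028
Δφ = 0.1965 − 0.1028 = 0.0937

9.4 percentage points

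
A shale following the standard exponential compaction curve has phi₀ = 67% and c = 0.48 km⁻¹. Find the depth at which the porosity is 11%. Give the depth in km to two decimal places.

Invert Athy's law: z = ln(phi₀/phi) / c
z = ln(0.67/0.11) / 0.48 = ln(6.091) / 0.48 = 1.8068 / 0.48 = 3.764 km

3.76 km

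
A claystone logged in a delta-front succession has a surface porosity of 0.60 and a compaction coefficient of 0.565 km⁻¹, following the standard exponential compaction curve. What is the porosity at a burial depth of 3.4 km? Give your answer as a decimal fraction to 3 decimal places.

0.088

n = n₀·exp(−β·d) = 0.6 × exp(−0.565 × 3.4) = 0.6 × exp(−1.921)
  = 0.6 × 0.1465 = 0.0879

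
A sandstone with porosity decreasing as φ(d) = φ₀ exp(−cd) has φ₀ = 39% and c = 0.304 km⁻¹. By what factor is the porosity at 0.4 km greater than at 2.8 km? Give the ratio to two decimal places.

2.07

φ(d₁)/φ(d₂) = e^(−c·d₁)/e^(−c·d₂) = e^{c(d₂−d₁)}
= exp(0.304 × 2.4) = exp(0.7296) = 2.0743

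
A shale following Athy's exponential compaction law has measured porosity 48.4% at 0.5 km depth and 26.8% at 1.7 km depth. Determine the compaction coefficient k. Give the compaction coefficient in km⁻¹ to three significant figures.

Athy: φ(z) = φ₀ e^(−kz) ⇒ φ₁/φ₂ = e^{k(z₂−z₁)} ⇒ k = ln(φ₁/φ₂)/(z₂−z₁)
k = ln(0.484/0.268) / (1.7 − 0.5) = ln(1.806) / 1.2 = 0.5911 / 1.2 = 0.4926 km⁻¹

0.493 km⁻¹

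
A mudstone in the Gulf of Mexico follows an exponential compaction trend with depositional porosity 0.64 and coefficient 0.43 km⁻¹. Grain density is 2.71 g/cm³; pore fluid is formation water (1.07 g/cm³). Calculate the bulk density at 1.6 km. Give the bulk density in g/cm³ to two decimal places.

2.18 g/cm³

Porosity at depth: φ = 0.64·exp(−0.43×1.6) = 0.64×0.5026 = 0.3217
Bulk density: ρ_b = (1−φ)ρ_g + φ·ρ_f = 0.6783×2.71 + 0.3217×1.07
       = 1.838 + 0.344 = 2.182 g/cm³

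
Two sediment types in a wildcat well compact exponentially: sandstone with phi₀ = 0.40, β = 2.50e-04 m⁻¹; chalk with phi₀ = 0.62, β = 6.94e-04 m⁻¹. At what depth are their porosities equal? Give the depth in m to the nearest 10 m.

990 m

Working in km (1 km = 1000 m; β in km⁻¹ = β in m⁻¹ × 1000):
Set phi₀ₐ e^(−βₐZ) = phi₀ᵦ e^(−βᵦZ) ⇒ ln(phi₀ₐ/phi₀ᵦ) = (βₐ − βᵦ)·Z
Z = ln(0.4/0.62) / (0.25 − 0.694) = -0.4383 / -0.444 = 0.987 km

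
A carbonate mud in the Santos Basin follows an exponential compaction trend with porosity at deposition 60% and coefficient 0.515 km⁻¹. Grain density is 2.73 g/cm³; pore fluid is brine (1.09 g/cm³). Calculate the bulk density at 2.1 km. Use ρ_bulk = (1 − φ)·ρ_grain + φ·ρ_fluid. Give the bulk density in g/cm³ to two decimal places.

Porosity at depth: φ = 0.6·exp(−0.515×2.1) = 0.6×0.3391 = 0.2035
Bulk density: ρ_b = (1−φ)ρ_g + φ·ρ_f = 0.7965×2.73 + 0.2035×1.09
       = 2.175 + 0.222 = 2.396 g/cm³

2.40 g/cm³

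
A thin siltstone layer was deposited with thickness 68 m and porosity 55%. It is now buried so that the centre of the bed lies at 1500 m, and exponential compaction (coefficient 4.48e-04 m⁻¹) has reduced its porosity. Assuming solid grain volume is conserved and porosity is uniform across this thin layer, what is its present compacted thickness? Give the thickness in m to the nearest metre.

43 m

Working in km (1 km = 1000 m; c in km⁻¹ = c in m⁻¹ × 1000):
Porosity at 1.5 km: φ = 0.55·exp(−0.448×1.5) = 0.2809
Solid-volume conservation: h(1−φ) = h₀(1−φ₀) ⇒ h = h₀·(1−φ₀)/(1−φ)
h = 0.068 × (1 − 0.55)/(1 − 0.2809) = 0.068 × 0.6258 = 0.0426 km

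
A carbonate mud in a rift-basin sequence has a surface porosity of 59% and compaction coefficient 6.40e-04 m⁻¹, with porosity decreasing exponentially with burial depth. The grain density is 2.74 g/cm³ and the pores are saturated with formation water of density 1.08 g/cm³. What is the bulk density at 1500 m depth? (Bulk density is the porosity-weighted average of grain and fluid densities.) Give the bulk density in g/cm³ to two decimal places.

Working in km (1 km = 1000 m; c in km⁻¹ = c in m⁻¹ × 1000):
Porosity at depth: phi = 0.59·exp(−0.64×1.5) = 0.59×0.3829 = 0.2259
Bulk density: ρ_b = (1−phi)ρ_g + phi·ρ_f = 0.7741×2.74 + 0.2259×1.08
       = 2.121 + 0.244 = 2.365 g/cm³

2.36 g/cm³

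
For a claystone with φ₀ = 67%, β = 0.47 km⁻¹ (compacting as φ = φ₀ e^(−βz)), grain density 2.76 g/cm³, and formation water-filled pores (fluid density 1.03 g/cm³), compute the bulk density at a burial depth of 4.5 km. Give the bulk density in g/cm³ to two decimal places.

Porosity at depth: φ = 0.67·exp(−0.47×4.5) = 0.67×0.1206 = 0.0808
Bulk density: ρ_b = (1−φ)ρ_g + φ·ρ_f = 0.9192×2.76 + 0.0808×1.03
       = 2.537 + 0.083 = 2.620 g/cm³

2.62 g/cm³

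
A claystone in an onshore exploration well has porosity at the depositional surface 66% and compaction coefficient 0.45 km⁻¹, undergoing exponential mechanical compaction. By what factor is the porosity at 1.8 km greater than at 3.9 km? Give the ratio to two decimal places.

φ(z₁)/φ(z₂) = e^(−c·z₁)/e^(−c·z₂) = e^{c(z₂−z₁)}
= exp(0.45 × 2.1) = exp(0.945) = 2.5728

2.57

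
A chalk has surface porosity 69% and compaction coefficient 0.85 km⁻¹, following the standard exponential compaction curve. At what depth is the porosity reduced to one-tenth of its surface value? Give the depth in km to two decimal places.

2.71 km

phi/phi₀ = 1/10 ⇒ exp(−c·d) = 1/10 ⇒ d = ln(10) / c
d = 2.3026 / 0.85 = 2.709 km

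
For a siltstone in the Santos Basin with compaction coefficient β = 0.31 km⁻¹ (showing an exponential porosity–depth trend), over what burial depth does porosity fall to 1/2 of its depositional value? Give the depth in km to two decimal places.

2.24 km

phi/phi₀ = 1/2 ⇒ exp(−β·Z) = 1/2 ⇒ Z = ln(2) / β
Z = 0.6931 / 0.31 = 2.236 km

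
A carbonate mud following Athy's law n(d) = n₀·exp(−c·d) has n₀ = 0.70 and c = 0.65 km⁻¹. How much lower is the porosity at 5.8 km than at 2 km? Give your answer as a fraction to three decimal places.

0.175

n(2) = 0.7·e^(−0.65×2) = 0.1908
n(5.8) = 0.7·e^(−0.65×5.8) = 0.0161
Δn = 0.1908 − 0.0161 = 0.1746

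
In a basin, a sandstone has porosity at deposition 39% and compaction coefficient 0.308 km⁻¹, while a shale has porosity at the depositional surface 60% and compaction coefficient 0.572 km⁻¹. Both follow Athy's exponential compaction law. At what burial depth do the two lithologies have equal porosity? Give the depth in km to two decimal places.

1.63 km

Set phi₀ₐ e^(−βₐd) = phi₀ᵦ e^(−βᵦd) ⇒ ln(phi₀ₐ/phi₀ᵦ) = (βₐ − βᵦ)·d
d = ln(0.39/0.6) / (0.308 − 0.572) = -0.4308 / -0.264 = 1.632 km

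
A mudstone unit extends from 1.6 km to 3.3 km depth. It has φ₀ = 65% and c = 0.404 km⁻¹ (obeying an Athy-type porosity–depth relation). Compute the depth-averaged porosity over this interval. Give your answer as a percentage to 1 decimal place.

⟨φ⟩ = (1/(z₂−z₁)) ∫ φ₀ e^(−cz) dz = φ₀·(e^(−c·z₁) − e^(−c·z₂)) / (c·(z₂−z₁))
e^(−0.404×1.6) = 0.5239; e^(−0.404×3.3) = 0.2636
⟨φ⟩ = 0.65 × (0.5239 − 0.2636) / (0.404 × 1.7) = 0.65 × 0.3790 = 0.2463

24.6%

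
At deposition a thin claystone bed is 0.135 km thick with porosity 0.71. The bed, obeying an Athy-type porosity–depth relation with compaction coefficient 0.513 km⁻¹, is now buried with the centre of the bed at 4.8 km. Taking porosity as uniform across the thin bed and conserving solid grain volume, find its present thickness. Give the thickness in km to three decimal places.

0.042 km

Porosity at 4.8 km: phi = 0.71·exp(−0.513×4.8) = 0.0605
Solid-volume conservation: h(1−phi) = h₀(1−phi₀) ⇒ h = h₀·(1−phi₀)/(1−phi)
h = 0.135 × (1 − 0.71)/(1 − 0.0605) = 0.135 × 0.3087 = 0.0417 km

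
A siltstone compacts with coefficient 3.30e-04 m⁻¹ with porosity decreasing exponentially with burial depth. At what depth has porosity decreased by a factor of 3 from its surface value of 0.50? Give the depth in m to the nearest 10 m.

Working in km (1 km = 1000 m; k in km⁻¹ = k in m⁻¹ × 1000):
φ/φ₀ = 1/3 ⇒ exp(−k·z) = 1/3 ⇒ z = ln(3) / k
z = 1.0986 / 0.33 = 3.329 km

3330 m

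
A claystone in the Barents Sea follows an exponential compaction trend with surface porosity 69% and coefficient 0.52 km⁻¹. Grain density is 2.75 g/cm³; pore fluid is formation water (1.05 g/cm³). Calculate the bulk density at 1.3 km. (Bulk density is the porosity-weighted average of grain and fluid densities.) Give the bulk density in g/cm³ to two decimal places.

Porosity at depth: n = 0.69·exp(−0.52×1.3) = 0.69×0.5086 = 0.3510
Bulk density: ρ_b = (1−n)ρ_g + n·ρ_f = 0.6490×2.75 + 0.3510×1.05
       = 1.785 + 0.369 = 2.153 g/cm³

2.15 g/cm³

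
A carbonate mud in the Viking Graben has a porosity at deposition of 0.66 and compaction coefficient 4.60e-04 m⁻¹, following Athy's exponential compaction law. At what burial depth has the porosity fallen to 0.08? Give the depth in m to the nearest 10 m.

Working in km (1 km = 1000 m; β in km⁻¹ = β in m⁻¹ × 1000):
Invert Athy's law: Z = ln(phi₀/phi) / β
Z = ln(0.66/0.08) / 0.46 = ln(8.25) / 0.46 = 2.1102 / 0.46 = 4.587 km

4590 m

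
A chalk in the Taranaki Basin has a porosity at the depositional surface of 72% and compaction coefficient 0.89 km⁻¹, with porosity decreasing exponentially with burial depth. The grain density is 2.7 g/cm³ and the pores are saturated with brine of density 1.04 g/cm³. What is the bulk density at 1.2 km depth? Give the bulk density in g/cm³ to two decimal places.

2.29 g/cm³

Porosity at depth: phi = 0.72·exp(−0.89×1.2) = 0.72×0.3437 = 0.2475
Bulk density: ρ_b = (1−phi)ρ_g + phi·ρ_f = 0.7525×2.7 + 0.2475×1.04
       = 2.032 + 0.257 = 2.289 g/cm³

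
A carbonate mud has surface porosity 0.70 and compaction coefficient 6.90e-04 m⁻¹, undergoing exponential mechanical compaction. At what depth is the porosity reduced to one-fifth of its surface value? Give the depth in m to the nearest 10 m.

Working in km (1 km = 1000 m; c in km⁻¹ = c in m⁻¹ × 1000):
n/n₀ = 1/5 ⇒ exp(−c·d) = 1/5 ⇒ d = ln(5) / c
d = 1.6094 / 0.69 = 2.333 km

2330 m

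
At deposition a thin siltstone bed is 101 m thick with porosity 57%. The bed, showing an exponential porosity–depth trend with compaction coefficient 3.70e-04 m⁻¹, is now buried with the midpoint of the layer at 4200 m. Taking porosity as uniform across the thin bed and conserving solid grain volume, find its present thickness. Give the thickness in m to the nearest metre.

49 m

Working in km (1 km = 1000 m; k in km⁻¹ = k in m⁻¹ × 1000):
Porosity at 4.2 km: n = 0.57·exp(−0.37×4.2) = 0.1205
Solid-volume conservation: h(1−n) = h₀(1−n₀) ⇒ h = h₀·(1−n₀)/(1−n)
h = 0.101 × (1 − 0.57)/(1 − 0.1205) = 0.101 × 0.4889 = 0.0494 km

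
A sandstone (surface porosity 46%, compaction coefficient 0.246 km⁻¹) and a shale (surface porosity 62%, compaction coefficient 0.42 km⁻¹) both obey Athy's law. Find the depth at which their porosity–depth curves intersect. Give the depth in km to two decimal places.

Set φ₀ₐ e^(−βₐz) = φ₀ᵦ e^(−βᵦz) ⇒ ln(φ₀ₐ/φ₀ᵦ) = (βₐ − βᵦ)·z
z = ln(0.46/0.62) / (0.246 − 0.42) = -0.2985 / -0.174 = 1.715 km

1.72 km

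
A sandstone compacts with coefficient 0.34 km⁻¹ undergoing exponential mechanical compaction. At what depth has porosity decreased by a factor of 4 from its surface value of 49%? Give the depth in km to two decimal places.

4.08 km

φ/φ₀ = 1/4 ⇒ exp(−c·d) = 1/4 ⇒ d = ln(4) / c
d = 1.3863 / 0.34 = 4.077 km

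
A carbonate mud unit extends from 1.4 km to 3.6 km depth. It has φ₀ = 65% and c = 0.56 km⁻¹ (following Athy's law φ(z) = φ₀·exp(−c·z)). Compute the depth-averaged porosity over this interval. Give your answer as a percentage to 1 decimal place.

17.1%

⟨φ⟩ = (1/(z₂−z₁)) ∫ φ₀ e^(−cz) dz = φ₀·(e^(−c·z₁) − e^(−c·z₂)) / (c·(z₂−z₁))
e^(−0.56×1.4) = 0.4566; e^(−0.56×3.6) = 0.1332
⟨φ⟩ = 0.65 × (0.4566 − 0.1332) / (0.56 × 2.2) = 0.65 × 0.2625 = 0.1706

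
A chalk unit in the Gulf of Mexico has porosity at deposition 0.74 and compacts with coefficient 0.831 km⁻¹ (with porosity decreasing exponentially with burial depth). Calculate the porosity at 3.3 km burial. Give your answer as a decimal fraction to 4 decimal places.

0.0477

φ = φ₀·exp(−c·z) = 0.74 × exp(−0.831 × 3.3) = 0.74 × exp(−2.742)
  = 0.74 × 0.0644 = 0.0477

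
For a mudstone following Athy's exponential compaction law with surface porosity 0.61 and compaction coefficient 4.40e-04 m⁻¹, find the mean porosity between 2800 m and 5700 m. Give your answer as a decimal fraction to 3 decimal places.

Working in km (1 km = 1000 m; β in km⁻¹ = β in m⁻¹ × 1000):
⟨n⟩ = (1/(z₂−z₁)) ∫ n₀ e^(−βz) dz = n₀·(e^(−β·z₁) − e^(−β·z₂)) / (β·(z₂−z₁))
e^(−0.44×2.8) = 0.2917; e^(−0.44×5.7) = 0.0814
⟨n⟩ = 0.61 × (0.2917 − 0.0814) / (0.44 × 2.9) = 0.61 × 0.1648 = 0.1005

0.101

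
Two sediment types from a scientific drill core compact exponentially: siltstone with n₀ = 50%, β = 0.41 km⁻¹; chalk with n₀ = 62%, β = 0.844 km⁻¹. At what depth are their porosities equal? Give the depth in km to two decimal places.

Set n₀ₐ e^(−βₐZ) = n₀ᵦ e^(−βᵦZ) ⇒ ln(n₀ₐ/n₀ᵦ) = (βₐ − βᵦ)·Z
Z = ln(0.5/0.62) / (0.41 − 0.844) = -0.2151 / -0.434 = 0.496 km

0.50 km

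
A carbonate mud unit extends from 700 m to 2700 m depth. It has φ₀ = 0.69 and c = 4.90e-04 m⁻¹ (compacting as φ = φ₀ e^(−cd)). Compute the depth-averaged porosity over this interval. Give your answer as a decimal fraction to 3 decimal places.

0.312

Working in km (1 km = 1000 m; c in km⁻¹ = c in m⁻¹ × 1000):
⟨φ⟩ = (1/(d₂−d₁)) ∫ φ₀ e^(−cd) dd = φ₀·(e^(−c·d₁) − e^(−c·d₂)) / (c·(d₂−d₁))
e^(−0.49×0.7) = 0.7096; e^(−0.49×2.7) = 0.2663
⟨φ⟩ = 0.69 × (0.7096 − 0.2663) / (0.49 × 2) = 0.69 × 0.4524 = 0.3121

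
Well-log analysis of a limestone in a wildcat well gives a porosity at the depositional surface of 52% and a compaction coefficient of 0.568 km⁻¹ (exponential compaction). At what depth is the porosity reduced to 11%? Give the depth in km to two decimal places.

Invert Athy's law: Z = ln(phi₀/phi) / k
Z = ln(0.52/0.11) / 0.568 = ln(4.727) / 0.568 = 1.5533 / 0.568 = 2.735 km

2.73 km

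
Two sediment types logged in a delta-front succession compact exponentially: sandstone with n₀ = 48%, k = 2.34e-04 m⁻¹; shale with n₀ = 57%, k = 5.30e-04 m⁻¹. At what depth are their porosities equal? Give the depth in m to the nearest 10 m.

Working in km (1 km = 1000 m; k in km⁻¹ = k in m⁻¹ × 1000):
Set n₀ₐ e^(−kₐd) = n₀ᵦ e^(−kᵦd) ⇒ ln(n₀ₐ/n₀ᵦ) = (kₐ − kᵦ)·d
d = ln(0.48/0.57) / (0.234 − 0.53) = -0.1719 / -0.296 = 0.581 km

580 m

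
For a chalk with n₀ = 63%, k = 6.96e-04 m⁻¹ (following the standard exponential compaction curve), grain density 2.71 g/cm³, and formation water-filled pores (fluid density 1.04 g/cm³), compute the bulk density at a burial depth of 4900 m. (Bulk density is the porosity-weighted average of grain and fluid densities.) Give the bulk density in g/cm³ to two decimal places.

Working in km (1 km = 1000 m; k in km⁻¹ = k in m⁻¹ × 1000):
Porosity at depth: n = 0.63·exp(−0.696×4.9) = 0.63×0.0330 = 0.0208
Bulk density: ρ_b = (1−n)ρ_g + n·ρ_f = 0.9792×2.71 + 0.0208×1.04
       = 2.654 + 0.022 = 2.675 g/cm³

2.68 g/cm³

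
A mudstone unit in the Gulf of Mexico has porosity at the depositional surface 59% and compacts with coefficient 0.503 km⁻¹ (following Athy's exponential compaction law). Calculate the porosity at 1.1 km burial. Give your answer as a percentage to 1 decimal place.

φ = φ₀·exp(−β·z) = 0.59 × exp(−0.503 × 1.1) = 0.59 × exp(−0.5533)
  = 0.59 × 0.5750 = 0.3393

33.9%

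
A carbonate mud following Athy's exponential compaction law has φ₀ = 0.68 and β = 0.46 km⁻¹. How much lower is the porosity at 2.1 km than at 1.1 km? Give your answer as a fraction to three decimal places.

φ(1.1) = 0.68·e^(−0.46×1.1) = 0.4100
φ(2.1) = 0.68·e^(−0.46×2.1) = 0.2588
Δφ = 0.4100 − 0.2588 = 0.1512

0.151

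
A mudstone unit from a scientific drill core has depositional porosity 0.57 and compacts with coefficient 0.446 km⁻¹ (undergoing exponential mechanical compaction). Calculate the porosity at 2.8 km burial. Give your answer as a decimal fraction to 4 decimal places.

φ = φ₀·exp(−β·Z) = 0.57 × exp(−0.446 × 2.8) = 0.57 × exp(−1.249)
  = 0.57 × 0.2868 = 0.1635

0.1635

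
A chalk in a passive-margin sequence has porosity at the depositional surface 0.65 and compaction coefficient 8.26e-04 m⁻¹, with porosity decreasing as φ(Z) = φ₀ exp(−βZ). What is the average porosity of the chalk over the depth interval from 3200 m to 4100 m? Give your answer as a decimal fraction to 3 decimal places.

Working in km (1 km = 1000 m; β in km⁻¹ = β in m⁻¹ × 1000):
⟨φ⟩ = (1/(Z₂−Z₁)) ∫ φ₀ e^(−βZ) dZ = φ₀·(e^(−β·Z₁) − e^(−β·Z₂)) / (β·(Z₂−Z₁))
e^(−0.826×3.2) = 0.0711; e^(−0.826×4.1) = 0.0338
⟨φ⟩ = 0.65 × (0.0711 − 0.0338) / (0.826 × 0.9) = 0.65 × 0.0502 = 0.0326

0.033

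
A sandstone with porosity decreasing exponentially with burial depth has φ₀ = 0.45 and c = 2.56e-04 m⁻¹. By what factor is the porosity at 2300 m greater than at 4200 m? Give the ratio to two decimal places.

Working in km (1 km = 1000 m; c in km⁻¹ = c in m⁻¹ × 1000):
φ(d₁)/φ(d₂) = e^(−c·d₁)/e^(−c·d₂) = e^{c(d₂−d₁)}
= exp(0.256 × 1.9) = exp(0.4864) = 1.6265

1.63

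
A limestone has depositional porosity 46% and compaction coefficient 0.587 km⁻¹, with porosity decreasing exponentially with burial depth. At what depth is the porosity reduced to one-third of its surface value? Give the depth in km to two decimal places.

φ/φ₀ = 1/3 ⇒ exp(−β·Z) = 1/3 ⇒ Z = ln(3) / β
Z = 1.0986 / 0.587 = 1.872 km

1.87 km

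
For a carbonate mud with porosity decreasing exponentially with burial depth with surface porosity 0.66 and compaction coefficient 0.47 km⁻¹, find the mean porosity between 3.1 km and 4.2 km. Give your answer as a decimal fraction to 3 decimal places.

⟨φ⟩ = (1/(z₂−z₁)) ∫ φ₀ e^(−βz) dz = φ₀·(e^(−β·z₁) − e^(−β·z₂)) / (β·(z₂−z₁))
e^(−0.47×3.1) = 0.2329; e^(−0.47×4.2) = 0.1389
⟨φ⟩ = 0.66 × (0.2329 − 0.1389) / (0.47 × 1.1) = 0.66 × 0.1819 = 0.1200

0.120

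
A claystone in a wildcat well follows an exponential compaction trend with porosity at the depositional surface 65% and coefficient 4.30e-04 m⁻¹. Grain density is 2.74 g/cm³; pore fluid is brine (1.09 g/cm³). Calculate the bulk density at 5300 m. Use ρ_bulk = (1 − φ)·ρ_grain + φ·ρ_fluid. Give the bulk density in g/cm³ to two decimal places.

2.63 g/cm³

Working in km (1 km = 1000 m; c in km⁻¹ = c in m⁻¹ × 1000):
Porosity at depth: φ = 0.65·exp(−0.43×5.3) = 0.65×0.1024 = 0.0666
Bulk density: ρ_b = (1−φ)ρ_g + φ·ρ_f = 0.9334×2.74 + 0.0666×1.09
       = 2.558 + 0.073 = 2.630 g/cm³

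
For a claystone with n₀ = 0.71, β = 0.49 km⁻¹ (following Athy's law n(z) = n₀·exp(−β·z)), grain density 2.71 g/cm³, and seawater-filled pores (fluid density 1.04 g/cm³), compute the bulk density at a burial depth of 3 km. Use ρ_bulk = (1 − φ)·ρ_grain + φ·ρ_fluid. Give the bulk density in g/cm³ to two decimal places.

Porosity at depth: n = 0.71·exp(−0.49×3) = 0.71×0.2299 = 0.1632
Bulk density: ρ_b = (1−n)ρ_g + n·ρ_f = 0.8368×2.71 + 0.1632×1.04
       = 2.268 + 0.170 = 2.437 g/cm³

2.44 g/cm³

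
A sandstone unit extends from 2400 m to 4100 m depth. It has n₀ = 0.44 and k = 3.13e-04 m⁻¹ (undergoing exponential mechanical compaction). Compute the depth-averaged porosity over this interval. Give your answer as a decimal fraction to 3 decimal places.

0.161

Working in km (1 km = 1000 m; k in km⁻¹ = k in m⁻¹ × 1000):
⟨n⟩ = (1/(d₂−d₁)) ∫ n₀ e^(−kd) dd = n₀·(e^(−k·d₁) − e^(−k·d₂)) / (k·(d₂−d₁))
e^(−0.313×2.4) = 0.4718; e^(−0.313×4.1) = 0.2771
⟨n⟩ = 0.44 × (0.4718 − 0.2771) / (0.313 × 1.7) = 0.44 × 0.3659 = 0.1610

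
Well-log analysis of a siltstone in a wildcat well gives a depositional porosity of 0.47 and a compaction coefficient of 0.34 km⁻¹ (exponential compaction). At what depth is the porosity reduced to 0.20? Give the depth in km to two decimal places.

Invert Athy's law: Z = ln(φ₀/φ) / β
Z = ln(0.47/0.2) / 0.34 = ln(2.35) / 0.34 = 0.8544 / 0.34 = 2.513 km

2.51 km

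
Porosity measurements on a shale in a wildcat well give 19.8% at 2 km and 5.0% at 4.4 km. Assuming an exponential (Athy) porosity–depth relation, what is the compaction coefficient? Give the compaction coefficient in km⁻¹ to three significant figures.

Athy: φ(Z) = φ₀ e^(−cZ) ⇒ φ₁/φ₂ = e^{c(Z₂−Z₁)} ⇒ c = ln(φ₁/φ₂)/(Z₂−Z₁)
c = ln(0.198/0.05) / (4.4 − 2) = ln(3.96) / 2.4 = 1.3762 / 2.4 = 0.5734 km⁻¹

0.573 km⁻¹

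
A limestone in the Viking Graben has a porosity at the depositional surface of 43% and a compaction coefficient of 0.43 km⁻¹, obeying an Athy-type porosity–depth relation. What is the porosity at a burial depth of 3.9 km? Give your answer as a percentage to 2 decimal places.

8.04%

phi = phi₀·exp(−k·z) = 0.43 × exp(−0.43 × 3.9) = 0.43 × exp(−1.677)
  = 0.43 × 0.1869 = 0.0804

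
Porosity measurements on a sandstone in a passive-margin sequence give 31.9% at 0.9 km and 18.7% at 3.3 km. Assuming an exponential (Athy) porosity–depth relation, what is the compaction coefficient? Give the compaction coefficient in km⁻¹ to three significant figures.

0.223 km⁻¹

Athy: φ(d) = φ₀ e^(−kd) ⇒ φ₁/φ₂ = e^{k(d₂−d₁)} ⇒ k = ln(φ₁/φ₂)/(d₂−d₁)
k = ln(0.319/0.187) / (3.3 − 0.9) = ln(1.706) / 2.4 = 0.5341 / 2.4 = 0.2225 km⁻¹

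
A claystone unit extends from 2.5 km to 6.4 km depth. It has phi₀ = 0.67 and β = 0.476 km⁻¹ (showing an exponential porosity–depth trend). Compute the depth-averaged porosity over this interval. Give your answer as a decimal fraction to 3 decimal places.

⟨phi⟩ = (1/(d₂−d₁)) ∫ phi₀ e^(−βd) dd = phi₀·(e^(−β·d₁) − e^(−β·d₂)) / (β·(d₂−d₁))
e^(−0.476×2.5) = 0.3042; e^(−0.476×6.4) = 0.0475
⟨phi⟩ = 0.67 × (0.3042 − 0.0475) / (0.476 × 3.9) = 0.67 × 0.1383 = 0.0926

0.093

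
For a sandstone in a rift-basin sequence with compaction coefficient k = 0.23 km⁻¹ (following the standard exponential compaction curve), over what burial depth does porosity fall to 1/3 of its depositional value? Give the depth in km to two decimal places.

4.78 km

φ/φ₀ = 1/3 ⇒ exp(−k·d) = 1/3 ⇒ d = ln(3) / k
d = 1.0986 / 0.23 = 4.777 km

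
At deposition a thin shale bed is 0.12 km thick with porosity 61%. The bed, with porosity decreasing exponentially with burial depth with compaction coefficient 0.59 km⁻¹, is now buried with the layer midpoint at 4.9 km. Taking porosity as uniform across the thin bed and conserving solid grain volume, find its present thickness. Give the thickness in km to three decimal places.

0.048 km

Porosity at 4.9 km: phi = 0.61·exp(−0.59×4.9) = 0.0339
Solid-volume conservation: h(1−phi) = h₀(1−phi₀) ⇒ h = h₀·(1−phi₀)/(1−phi)
h = 0.12 × (1 − 0.61)/(1 − 0.0339) = 0.12 × 0.4037 = 0.0484 km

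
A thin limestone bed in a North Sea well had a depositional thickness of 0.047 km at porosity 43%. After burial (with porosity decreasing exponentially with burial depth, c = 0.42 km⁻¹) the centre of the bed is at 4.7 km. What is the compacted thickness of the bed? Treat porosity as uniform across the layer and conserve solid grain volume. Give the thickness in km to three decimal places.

Porosity at 4.7 km: φ = 0.43·exp(−0.42×4.7) = 0.0597
Solid-volume conservation: h(1−φ) = h₀(1−φ₀) ⇒ h = h₀·(1−φ₀)/(1−φ)
h = 0.047 × (1 − 0.43)/(1 − 0.0597) = 0.047 × 0.6062 = 0.0285 km

0.028 km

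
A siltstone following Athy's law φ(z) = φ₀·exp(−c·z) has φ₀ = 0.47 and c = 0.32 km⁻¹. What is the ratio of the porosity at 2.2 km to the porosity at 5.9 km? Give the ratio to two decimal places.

φ(z₁)/φ(z₂) = e^(−c·z₁)/e^(−c·z₂) = e^{c(z₂−z₁)}
= exp(0.32 × 3.7) = exp(1.184) = 3.2674

3.27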